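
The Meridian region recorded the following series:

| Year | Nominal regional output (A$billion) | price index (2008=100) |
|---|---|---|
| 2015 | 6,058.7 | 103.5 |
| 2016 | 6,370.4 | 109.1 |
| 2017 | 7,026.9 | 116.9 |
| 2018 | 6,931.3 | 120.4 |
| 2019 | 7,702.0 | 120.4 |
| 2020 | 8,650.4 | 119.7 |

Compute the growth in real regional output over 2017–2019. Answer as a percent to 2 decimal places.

6.42%

Real regional output 2017 = 7026.9/1.169 = 6011.04.
Real regional output 2019 = 7702.0/1.204 = 6397.01.
Change = 6397.01/6011.04 − 1 = 0.0642.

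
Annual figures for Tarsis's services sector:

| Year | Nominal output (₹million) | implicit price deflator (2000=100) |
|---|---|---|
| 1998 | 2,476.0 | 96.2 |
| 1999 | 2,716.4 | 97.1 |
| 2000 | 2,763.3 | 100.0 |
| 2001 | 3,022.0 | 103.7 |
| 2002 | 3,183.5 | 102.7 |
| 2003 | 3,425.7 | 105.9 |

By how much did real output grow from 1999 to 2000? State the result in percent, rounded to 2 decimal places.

Real output 1999 = 2716.4/0.971 = 2797.53.
Real output 2000 = 2763.3/1.000 = 2763.30.
Change = 2763.30/2797.53 − 1 = -0.0122.

-1.22%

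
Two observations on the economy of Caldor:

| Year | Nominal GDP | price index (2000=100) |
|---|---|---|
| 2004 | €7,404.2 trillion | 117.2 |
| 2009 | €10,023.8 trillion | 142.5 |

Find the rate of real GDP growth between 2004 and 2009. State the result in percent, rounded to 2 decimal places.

Deflate each year: 2004 → 7404.2/1.172 = 6317.58; 2009 → 10023.8/1.425 = 7034.25.
So real GDP changed by 7034.25/6317.58 − 1 = 0.1134, i.e. 11.34%.

11.34%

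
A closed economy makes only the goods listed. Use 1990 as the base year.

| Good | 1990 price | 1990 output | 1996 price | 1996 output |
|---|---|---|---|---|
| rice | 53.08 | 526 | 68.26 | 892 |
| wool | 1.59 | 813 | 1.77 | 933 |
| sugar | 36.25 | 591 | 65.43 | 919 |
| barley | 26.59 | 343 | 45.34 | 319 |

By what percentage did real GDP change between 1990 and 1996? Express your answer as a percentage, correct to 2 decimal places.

Real GDP 1990 = Nominal GDP 1990 = 53.08·526 + 1.59·813 + 36.25·591 + 26.59·343 = 59756.87.
Real GDP 1996 (at 1990 prices) = 53.08·892 + 1.59·933 + 36.25·919 + 26.59·319 = 90626.79.
Real growth = 90626.79/59756.87 − 1 = 0.5166.

51.66%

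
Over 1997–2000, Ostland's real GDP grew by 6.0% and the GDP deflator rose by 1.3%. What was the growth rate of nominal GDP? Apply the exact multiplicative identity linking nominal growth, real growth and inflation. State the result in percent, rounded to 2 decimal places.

(1 + g_nom) = (1 + g_real)(1 + π) = 1.0600 × 1.0130 = 1.07378.

7.38%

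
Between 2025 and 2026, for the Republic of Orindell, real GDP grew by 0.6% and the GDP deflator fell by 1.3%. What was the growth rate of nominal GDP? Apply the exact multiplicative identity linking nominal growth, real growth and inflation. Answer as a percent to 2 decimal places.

-0.71%

(1 + g_nom) = (1 + g_real)(1 + π) = 1.0060 × 0.9870 = 0.99292.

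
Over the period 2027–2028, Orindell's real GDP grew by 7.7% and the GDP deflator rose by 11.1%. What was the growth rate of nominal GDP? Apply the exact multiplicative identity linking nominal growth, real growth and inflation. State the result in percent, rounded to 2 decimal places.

(1 + g_nom) = (1 + g_real)(1 + π) = 1.0770 × 1.1110 = 1.19655.

19.65%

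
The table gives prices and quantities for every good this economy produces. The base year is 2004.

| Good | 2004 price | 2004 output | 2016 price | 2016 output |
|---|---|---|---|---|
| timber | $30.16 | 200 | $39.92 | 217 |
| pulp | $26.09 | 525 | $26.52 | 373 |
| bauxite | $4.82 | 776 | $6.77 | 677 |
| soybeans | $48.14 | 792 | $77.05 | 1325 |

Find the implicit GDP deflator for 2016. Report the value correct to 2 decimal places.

Nominal GDP 2016 = 39.92·217 + 26.52·373 + 6.77·677 + 77.05·1325 = 125229.14.
Real GDP 2016 (at 2004 prices) = 30.16·217 + 26.09·373 + 4.82·677 + 48.14·1325 = 83324.93.
Deflator = Nominal/Real × 100 = 125229.14/83324.93 × 100 = 150.290.

150.29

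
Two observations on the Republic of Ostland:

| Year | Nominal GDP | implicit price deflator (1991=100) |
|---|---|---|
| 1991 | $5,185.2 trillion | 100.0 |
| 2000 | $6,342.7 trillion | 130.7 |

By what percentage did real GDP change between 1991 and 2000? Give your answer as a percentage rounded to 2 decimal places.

-6.41%

Real GDP 1991 = 5185.2 / 1.000 = 5185.20.
Real GDP 2000 = 6342.7 / 1.307 = 4852.87.
Real growth = 4852.87 / 5185.20 − 1 = -0.0641.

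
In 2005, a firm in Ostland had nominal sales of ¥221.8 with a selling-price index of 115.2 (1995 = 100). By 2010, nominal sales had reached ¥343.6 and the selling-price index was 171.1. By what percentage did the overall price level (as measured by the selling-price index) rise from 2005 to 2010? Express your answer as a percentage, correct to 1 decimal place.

Price-level change = 171.1 / 115.2 − 1 = 0.4852.

48.5%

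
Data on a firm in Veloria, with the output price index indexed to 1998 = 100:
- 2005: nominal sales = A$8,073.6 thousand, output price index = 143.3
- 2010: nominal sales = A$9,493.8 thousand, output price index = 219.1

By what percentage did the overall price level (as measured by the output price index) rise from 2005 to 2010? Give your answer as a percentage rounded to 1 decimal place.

Price-level change = 219.1 / 143.3 − 1 = 0.5290.

52.9%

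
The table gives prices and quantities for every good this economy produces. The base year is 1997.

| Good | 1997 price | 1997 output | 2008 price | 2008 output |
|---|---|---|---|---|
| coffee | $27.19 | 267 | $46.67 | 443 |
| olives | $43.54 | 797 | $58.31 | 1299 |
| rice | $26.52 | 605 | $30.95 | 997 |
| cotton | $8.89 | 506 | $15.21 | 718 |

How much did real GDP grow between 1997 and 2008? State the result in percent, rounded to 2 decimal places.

62.27%

Real GDP 1997 = Nominal GDP 1997 = 27.19·267 + 43.54·797 + 26.52·605 + 8.89·506 = 62504.05.
Real GDP 2008 (at 1997 prices) = 27.19·443 + 43.54·1299 + 26.52·997 + 8.89·718 = 101427.09.
Real growth = 101427.09/62504.05 − 1 = 0.6227.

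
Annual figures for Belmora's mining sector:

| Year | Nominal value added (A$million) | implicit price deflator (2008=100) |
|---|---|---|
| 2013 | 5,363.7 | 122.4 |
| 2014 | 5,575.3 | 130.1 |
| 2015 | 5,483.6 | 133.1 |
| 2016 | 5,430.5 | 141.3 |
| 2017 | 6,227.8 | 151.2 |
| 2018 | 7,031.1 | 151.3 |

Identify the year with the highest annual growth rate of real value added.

2014: real = 5575.3/1.301 = 4285.40; growth vs 2013 (4382.11) = -2.21%.
2015: real = 5483.6/1.331 = 4119.91; growth vs 2014 (4285.40) = -3.86%.
2016: real = 5430.5/1.413 = 3843.24; growth vs 2015 (4119.91) = -6.72%.
2017: real = 6227.8/1.512 = 4118.92; growth vs 2016 (3843.24) = 7.17%.
2018: real = 7031.1/1.513 = 4647.12; growth vs 2017 (4118.92) = 12.82%.

2018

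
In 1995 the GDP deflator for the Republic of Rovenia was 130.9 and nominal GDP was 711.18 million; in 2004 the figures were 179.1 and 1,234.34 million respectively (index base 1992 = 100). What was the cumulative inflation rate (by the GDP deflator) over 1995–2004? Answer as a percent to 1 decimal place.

Price-level change = 179.1 / 130.9 − 1 = 0.3682.

36.8%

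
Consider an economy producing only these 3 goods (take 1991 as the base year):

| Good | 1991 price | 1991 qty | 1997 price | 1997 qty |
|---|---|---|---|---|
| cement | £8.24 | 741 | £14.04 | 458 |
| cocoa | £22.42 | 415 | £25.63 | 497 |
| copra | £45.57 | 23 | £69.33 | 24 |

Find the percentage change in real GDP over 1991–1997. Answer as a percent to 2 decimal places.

-2.72%

Real GDP 1991 = Nominal GDP 1991 = 8.24·741 + 22.42·415 + 45.57·23 = 16458.25.
Real GDP 1997 (at 1991 prices) = 8.24·458 + 22.42·497 + 45.57·24 = 16010.34.
Real growth = 16010.34/16458.25 − 1 = -0.0272.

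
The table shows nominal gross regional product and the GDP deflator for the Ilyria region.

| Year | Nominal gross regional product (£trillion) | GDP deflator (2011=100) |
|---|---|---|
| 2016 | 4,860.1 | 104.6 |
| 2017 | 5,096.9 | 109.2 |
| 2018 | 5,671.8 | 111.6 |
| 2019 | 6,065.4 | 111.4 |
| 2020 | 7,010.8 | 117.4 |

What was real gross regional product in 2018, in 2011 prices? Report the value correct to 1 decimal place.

£5,082.3 trillion

Real gross regional product 2018 = 5671.8 / 1.116 = 5082.26.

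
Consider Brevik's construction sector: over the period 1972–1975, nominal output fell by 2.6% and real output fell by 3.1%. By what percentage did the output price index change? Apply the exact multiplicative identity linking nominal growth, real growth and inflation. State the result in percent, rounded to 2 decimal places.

(1 + g_nom) = (1 + g_real)(1 + π), so π = 0.9740 / 0.9690 − 1 = 0.00516.

0.52%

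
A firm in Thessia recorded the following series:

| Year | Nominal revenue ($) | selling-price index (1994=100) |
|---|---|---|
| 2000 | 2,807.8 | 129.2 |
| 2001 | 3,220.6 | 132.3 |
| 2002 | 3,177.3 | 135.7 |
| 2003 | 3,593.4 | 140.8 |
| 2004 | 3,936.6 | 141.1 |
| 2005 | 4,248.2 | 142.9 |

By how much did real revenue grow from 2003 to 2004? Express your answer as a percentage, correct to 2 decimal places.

Real revenue 2003 = 3593.4/1.408 = 2552.13.
Real revenue 2004 = 3936.6/1.411 = 2789.94.
Change = 2789.94/2552.13 − 1 = 0.0932.

9.32%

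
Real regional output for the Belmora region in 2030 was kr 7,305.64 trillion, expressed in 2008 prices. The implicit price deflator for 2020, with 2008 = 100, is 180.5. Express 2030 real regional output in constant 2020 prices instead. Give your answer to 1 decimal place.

Real regional output in 2020 prices = Real regional output in 2008 prices × (P_2020/P_2008) = 7305.64 × 1.805 = 13186.68.

kr 13,186.7 trillion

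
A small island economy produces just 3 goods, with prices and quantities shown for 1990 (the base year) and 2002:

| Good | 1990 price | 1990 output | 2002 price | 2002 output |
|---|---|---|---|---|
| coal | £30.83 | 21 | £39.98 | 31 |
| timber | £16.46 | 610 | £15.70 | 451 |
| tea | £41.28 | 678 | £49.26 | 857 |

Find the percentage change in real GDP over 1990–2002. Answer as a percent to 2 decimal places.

Real GDP 1990 = Nominal GDP 1990 = 30.83·21 + 16.46·610 + 41.28·678 = 38675.87.
Real GDP 2002 (at 1990 prices) = 30.83·31 + 16.46·451 + 41.28·857 = 43756.15.
Real growth = 43756.15/38675.87 − 1 = 0.1314.

13.14%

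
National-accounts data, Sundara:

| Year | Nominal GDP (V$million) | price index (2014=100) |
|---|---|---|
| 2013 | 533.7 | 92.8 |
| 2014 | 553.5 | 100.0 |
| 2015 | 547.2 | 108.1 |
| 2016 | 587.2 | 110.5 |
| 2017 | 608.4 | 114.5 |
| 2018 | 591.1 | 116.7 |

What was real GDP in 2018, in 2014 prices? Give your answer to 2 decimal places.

V$506.51 million

Real GDP 2018 = 591.1 / 1.167 = 506.51.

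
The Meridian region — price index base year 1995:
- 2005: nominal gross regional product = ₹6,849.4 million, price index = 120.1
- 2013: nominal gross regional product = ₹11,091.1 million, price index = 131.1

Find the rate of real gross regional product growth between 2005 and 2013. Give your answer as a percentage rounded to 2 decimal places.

Deflate each year: 2005 → 6849.4/1.201 = 5703.08; 2013 → 11091.1/1.311 = 8460.03.
So real gross regional product changed by 8460.03/5703.08 − 1 = 0.4834, i.e. 48.34%.

48.34%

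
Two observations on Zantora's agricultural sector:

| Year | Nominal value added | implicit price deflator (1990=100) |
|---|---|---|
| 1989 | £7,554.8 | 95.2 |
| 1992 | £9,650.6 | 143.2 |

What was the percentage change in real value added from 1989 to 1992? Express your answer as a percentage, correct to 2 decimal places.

-15.08%

Real value added 1989 = 7554.8 / 0.952 = 7935.71.
Real value added 1992 = 9650.6 / 1.432 = 6739.25.
Real growth = 6739.25 / 7935.71 − 1 = -0.1508.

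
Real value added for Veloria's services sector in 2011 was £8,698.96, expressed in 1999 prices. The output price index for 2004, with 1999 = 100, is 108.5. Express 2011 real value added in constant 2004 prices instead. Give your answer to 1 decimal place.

£9,438.4

Real value added in 2004 prices = Real value added in 1999 prices × (P_2004/P_1999) = 8698.96 × 1.085 = 9438.37.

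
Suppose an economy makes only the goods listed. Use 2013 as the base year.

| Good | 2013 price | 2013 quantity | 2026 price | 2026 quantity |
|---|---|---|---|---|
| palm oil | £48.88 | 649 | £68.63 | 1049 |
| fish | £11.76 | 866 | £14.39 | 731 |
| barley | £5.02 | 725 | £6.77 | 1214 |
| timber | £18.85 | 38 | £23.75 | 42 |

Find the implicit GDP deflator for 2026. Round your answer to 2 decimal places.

137.40

Nominal GDP 2026 = 68.63·1049 + 14.39·731 + 6.77·1214 + 23.75·42 = 91728.24.
Real GDP 2026 (at 2013 prices) = 48.88·1049 + 11.76·731 + 5.02·1214 + 18.85·42 = 66757.66.
Deflator = Nominal/Real × 100 = 91728.24/66757.66 × 100 = 137.405.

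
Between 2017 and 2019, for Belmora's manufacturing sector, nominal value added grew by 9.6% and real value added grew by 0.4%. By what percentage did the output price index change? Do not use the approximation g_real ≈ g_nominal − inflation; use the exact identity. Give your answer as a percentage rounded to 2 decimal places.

(1 + g_nom) = (1 + g_real)(1 + π), so π = 1.0960 / 1.0040 − 1 = 0.09163.

9.16%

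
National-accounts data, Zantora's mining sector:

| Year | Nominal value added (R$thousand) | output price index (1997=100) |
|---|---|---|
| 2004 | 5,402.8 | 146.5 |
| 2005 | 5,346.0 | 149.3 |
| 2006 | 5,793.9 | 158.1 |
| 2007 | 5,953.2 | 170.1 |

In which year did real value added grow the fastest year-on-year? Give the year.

2005: real = 5346.0/1.493 = 3580.71; growth vs 2004 (3687.92) = -2.91%.
2006: real = 5793.9/1.581 = 3664.71; growth vs 2005 (3580.71) = 2.35%.
2007: real = 5953.2/1.701 = 3499.82; growth vs 2006 (3664.71) = -4.50%.

2006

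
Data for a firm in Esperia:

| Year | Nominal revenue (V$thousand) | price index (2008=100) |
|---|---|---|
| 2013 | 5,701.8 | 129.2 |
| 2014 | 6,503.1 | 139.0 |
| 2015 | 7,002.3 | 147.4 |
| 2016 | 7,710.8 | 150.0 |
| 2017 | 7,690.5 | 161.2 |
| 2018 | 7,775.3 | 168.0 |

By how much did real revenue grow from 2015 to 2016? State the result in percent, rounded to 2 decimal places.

8.21%

Real revenue 2015 = 7002.3/1.474 = 4750.54.
Real revenue 2016 = 7710.8/1.500 = 5140.53.
Change = 5140.53/4750.54 − 1 = 0.0821.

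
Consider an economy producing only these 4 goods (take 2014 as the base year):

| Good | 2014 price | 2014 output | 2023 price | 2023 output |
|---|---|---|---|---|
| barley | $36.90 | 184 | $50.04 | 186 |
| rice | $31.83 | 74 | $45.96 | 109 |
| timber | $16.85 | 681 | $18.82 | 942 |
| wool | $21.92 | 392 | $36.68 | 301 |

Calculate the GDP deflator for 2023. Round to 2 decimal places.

Nominal GDP 2023 = 50.04·186 + 45.96·109 + 18.82·942 + 36.68·301 = 43086.20.
Real GDP 2023 (at 2014 prices) = 36.90·186 + 31.83·109 + 16.85·942 + 21.92·301 = 32803.49.
Deflator = Nominal/Real × 100 = 43086.20/32803.49 × 100 = 131.346.

131.35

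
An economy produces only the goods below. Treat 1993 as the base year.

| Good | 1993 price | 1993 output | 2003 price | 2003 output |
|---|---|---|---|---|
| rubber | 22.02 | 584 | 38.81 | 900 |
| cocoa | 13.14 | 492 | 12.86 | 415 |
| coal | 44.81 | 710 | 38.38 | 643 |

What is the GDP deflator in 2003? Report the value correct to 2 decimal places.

120.08

Nominal GDP 2003 = 38.81·900 + 12.86·415 + 38.38·643 = 64944.24.
Real GDP 2003 (at 1993 prices) = 22.02·900 + 13.14·415 + 44.81·643 = 54083.93.
Deflator = Nominal/Real × 100 = 64944.24/54083.93 × 100 = 120.080.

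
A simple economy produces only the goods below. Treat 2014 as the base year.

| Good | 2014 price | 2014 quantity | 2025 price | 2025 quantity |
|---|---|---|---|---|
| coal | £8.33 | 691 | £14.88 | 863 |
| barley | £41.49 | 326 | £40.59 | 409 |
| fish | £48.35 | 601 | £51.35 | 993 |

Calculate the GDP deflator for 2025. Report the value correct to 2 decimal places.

111.45

Nominal GDP 2025 = 14.88·863 + 40.59·409 + 51.35·993 = 80433.30.
Real GDP 2025 (at 2014 prices) = 8.33·863 + 41.49·409 + 48.35·993 = 72169.75.
Deflator = Nominal/Real × 100 = 80433.30/72169.75 × 100 = 111.450.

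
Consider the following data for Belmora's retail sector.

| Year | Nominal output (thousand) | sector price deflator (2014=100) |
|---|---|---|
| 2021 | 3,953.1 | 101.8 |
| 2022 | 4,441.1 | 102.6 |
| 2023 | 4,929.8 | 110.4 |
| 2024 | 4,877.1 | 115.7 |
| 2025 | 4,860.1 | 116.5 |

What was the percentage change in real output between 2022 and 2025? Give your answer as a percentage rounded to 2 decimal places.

-3.62%

Real output 2022 = 4441.1/1.026 = 4328.56.
Real output 2025 = 4860.1/1.165 = 4171.76.
Change = 4171.76/4328.56 − 1 = -0.0362.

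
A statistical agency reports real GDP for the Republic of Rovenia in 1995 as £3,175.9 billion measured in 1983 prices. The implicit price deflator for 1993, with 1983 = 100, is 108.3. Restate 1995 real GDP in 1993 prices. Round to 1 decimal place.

£3,439.5 billion

Real GDP in 1993 prices = Real GDP in 1983 prices × (P_1993/P_1983) = 3175.9 × 1.083 = 3439.50.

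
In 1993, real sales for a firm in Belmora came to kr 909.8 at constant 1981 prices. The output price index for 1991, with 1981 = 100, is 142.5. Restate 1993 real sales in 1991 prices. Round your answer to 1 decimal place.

Real sales in 1991 prices = Real sales in 1981 prices × (P_1991/P_1981) = 909.8 × 1.425 = 1296.47.

kr 1,296.5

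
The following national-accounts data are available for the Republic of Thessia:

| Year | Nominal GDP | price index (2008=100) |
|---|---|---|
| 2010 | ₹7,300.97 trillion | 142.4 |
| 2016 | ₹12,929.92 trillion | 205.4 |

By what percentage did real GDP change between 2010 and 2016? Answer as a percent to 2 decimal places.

Deflate each year: 2010 → 7300.97/1.424 = 5127.09; 2016 → 12929.92/2.054 = 6295.00.
So real GDP changed by 6295.00/5127.09 − 1 = 0.2278, i.e. 22.78%.

22.78%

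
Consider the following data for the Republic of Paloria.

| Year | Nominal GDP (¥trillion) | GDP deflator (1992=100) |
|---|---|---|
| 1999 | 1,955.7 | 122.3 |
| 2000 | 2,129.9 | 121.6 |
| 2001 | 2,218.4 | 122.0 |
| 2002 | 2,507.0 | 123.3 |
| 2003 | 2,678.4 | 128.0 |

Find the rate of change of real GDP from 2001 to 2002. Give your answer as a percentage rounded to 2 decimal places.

Real GDP 2001 = 2218.4/1.220 = 1818.36.
Real GDP 2002 = 2507.0/1.233 = 2033.25.
Change = 2033.25/1818.36 − 1 = 0.1182.

11.82%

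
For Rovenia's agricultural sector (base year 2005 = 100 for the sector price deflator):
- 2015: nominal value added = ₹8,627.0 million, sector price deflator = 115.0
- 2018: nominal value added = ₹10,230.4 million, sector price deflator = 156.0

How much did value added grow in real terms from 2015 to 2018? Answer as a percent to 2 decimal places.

-12.58%

Real value added 2015 = 8627.0 / 1.150 = 7501.74.
Real value added 2018 = 10230.4 / 1.560 = 6557.95.
Real growth = 6557.95 / 7501.74 − 1 = -0.1258.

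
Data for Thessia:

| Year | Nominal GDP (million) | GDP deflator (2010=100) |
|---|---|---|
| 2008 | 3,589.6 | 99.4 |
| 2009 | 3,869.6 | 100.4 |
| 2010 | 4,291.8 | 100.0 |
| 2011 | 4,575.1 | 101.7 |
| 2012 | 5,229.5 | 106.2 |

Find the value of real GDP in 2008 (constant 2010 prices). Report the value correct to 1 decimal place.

Real GDP 2008 = 3589.6 / 0.994 = 3611.27.

3,611.3 million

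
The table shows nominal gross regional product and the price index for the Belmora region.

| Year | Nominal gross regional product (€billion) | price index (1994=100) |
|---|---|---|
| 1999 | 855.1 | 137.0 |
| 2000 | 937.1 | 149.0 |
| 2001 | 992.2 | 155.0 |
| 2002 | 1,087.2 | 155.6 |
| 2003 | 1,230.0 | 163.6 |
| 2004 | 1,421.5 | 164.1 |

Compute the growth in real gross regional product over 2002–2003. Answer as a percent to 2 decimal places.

Real gross regional product 2002 = 1087.2/1.556 = 698.71.
Real gross regional product 2003 = 1230.0/1.636 = 751.83.
Change = 751.83/698.71 − 1 = 0.0760.

7.60%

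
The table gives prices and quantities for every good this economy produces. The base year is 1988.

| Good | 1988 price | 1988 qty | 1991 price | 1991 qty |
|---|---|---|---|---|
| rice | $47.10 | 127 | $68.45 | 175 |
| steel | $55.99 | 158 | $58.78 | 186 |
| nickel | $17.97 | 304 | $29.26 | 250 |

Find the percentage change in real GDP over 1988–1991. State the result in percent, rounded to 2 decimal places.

Real GDP 1988 = Nominal GDP 1988 = 47.10·127 + 55.99·158 + 17.97·304 = 20291.00.
Real GDP 1991 (at 1988 prices) = 47.10·175 + 55.99·186 + 17.97·250 = 23149.14.
Real growth = 23149.14/20291.00 − 1 = 0.1409.

14.09%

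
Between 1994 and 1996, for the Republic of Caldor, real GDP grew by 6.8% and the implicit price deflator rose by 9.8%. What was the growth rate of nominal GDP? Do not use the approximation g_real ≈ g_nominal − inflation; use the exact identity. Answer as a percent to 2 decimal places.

(1 + g_nom) = (1 + g_real)(1 + π) = 1.0680 × 1.0980 = 1.17266.

17.27%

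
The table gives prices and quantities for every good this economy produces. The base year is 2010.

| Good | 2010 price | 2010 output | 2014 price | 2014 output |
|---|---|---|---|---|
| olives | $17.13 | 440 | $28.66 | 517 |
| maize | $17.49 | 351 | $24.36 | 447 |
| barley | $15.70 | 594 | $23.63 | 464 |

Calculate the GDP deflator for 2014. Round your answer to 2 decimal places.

Nominal GDP 2014 = 28.66·517 + 24.36·447 + 23.63·464 = 36670.46.
Real GDP 2014 (at 2010 prices) = 17.13·517 + 17.49·447 + 15.70·464 = 23959.04.
Deflator = Nominal/Real × 100 = 36670.46/23959.04 × 100 = 153.055.

153.05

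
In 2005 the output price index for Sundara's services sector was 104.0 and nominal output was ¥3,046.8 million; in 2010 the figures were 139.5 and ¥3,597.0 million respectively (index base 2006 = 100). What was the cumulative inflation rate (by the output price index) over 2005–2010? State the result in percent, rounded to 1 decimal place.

Price-level change = 139.5 / 104.0 − 1 = 0.3413.

34.1%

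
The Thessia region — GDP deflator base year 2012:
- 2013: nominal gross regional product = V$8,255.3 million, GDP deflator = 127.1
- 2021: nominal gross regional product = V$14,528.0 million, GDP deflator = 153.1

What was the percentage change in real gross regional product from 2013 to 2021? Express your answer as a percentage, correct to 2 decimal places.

Deflate each year: 2013 → 8255.3/1.271 = 6495.12; 2021 → 14528.0/1.531 = 9489.22.
So real gross regional product changed by 9489.22/6495.12 − 1 = 0.4610, i.e. 46.10%.

46.10%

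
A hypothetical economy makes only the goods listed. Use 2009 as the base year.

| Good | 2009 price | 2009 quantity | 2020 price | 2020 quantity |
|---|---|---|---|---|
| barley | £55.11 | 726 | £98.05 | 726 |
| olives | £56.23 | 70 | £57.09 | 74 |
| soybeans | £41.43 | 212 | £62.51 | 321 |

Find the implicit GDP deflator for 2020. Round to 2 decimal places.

166.13

Nominal GDP 2020 = 98.05·726 + 57.09·74 + 62.51·321 = 95474.67.
Real GDP 2020 (at 2009 prices) = 55.11·726 + 56.23·74 + 41.43·321 = 57469.91.
Deflator = Nominal/Real × 100 = 95474.67/57469.91 × 100 = 166.130.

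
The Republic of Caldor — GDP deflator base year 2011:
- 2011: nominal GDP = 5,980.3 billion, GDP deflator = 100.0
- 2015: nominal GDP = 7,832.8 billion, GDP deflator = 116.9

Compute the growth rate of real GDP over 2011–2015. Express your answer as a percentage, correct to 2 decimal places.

12.04%

Real GDP 2011 = 5980.3 / 1.000 = 5980.30.
Real GDP 2015 = 7832.8 / 1.169 = 6700.43.
Real growth = 6700.43 / 5980.30 − 1 = 0.1204.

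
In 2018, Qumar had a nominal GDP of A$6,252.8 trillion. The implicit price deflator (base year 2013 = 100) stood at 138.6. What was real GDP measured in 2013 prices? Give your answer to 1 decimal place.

A$4,511.4 trillion

Real GDP = Nominal / (implicit price deflator/100) = 6252.8 / 1.386 = 4511.40.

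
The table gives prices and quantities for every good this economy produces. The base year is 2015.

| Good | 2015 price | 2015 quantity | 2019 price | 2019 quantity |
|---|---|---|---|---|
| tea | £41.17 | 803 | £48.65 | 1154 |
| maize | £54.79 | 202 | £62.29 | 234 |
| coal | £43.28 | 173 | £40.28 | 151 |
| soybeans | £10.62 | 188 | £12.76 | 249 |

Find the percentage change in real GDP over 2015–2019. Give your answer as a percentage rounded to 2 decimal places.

Real GDP 2015 = Nominal GDP 2015 = 41.17·803 + 54.79·202 + 43.28·173 + 10.62·188 = 53611.09.
Real GDP 2019 (at 2015 prices) = 41.17·1154 + 54.79·234 + 43.28·151 + 10.62·249 = 69510.70.
Real growth = 69510.70/53611.09 − 1 = 0.2966.

29.66%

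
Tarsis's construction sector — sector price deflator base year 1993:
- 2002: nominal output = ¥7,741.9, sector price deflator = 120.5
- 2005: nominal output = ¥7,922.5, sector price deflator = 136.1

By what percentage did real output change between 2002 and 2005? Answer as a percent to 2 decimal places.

Real output 2002 = 7741.9 / 1.205 = 6424.81.
Real output 2005 = 7922.5 / 1.361 = 5821.09.
Real growth = 5821.09 / 6424.81 − 1 = -0.0940.

-9.40%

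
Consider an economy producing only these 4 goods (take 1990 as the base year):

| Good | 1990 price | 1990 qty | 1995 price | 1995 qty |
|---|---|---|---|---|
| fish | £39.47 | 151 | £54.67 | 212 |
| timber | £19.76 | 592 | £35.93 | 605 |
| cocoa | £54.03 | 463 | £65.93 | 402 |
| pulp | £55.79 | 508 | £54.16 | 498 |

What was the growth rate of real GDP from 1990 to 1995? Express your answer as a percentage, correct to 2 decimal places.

Real GDP 1990 = Nominal GDP 1990 = 39.47·151 + 19.76·592 + 54.03·463 + 55.79·508 = 71015.10.
Real GDP 1995 (at 1990 prices) = 39.47·212 + 19.76·605 + 54.03·402 + 55.79·498 = 69825.92.
Real growth = 69825.92/71015.10 − 1 = -0.0167.

-1.67%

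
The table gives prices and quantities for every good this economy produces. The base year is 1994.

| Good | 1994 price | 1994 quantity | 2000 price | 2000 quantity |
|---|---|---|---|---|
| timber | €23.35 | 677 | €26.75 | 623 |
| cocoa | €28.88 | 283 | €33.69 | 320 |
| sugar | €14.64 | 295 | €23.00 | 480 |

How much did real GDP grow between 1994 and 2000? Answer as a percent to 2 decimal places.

8.89%

Real GDP 1994 = Nominal GDP 1994 = 23.35·677 + 28.88·283 + 14.64·295 = 28299.79.
Real GDP 2000 (at 1994 prices) = 23.35·623 + 28.88·320 + 14.64·480 = 30815.85.
Real growth = 30815.85/28299.79 − 1 = 0.0889.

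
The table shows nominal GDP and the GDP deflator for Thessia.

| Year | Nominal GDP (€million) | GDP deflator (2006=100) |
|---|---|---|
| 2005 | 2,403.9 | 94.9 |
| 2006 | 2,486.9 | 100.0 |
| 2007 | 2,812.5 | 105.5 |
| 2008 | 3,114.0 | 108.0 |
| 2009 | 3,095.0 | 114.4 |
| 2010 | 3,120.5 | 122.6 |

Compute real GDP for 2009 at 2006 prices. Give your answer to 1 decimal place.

€2,705.4 million

Real GDP 2009 = 3095.0 / 1.144 = 2705.42.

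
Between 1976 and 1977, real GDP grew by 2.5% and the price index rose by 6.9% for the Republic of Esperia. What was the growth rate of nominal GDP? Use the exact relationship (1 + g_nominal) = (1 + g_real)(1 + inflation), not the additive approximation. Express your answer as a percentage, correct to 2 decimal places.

9.57%

(1 + g_nom) = (1 + g_real)(1 + π) = 1.0250 × 1.0690 = 1.09573.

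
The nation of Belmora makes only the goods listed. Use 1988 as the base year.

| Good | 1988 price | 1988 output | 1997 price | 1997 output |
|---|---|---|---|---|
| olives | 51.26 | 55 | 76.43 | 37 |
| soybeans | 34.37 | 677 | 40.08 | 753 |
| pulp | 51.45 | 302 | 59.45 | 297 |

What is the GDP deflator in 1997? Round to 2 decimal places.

117.67

Nominal GDP 1997 = 76.43·37 + 40.08·753 + 59.45·297 = 50664.80.
Real GDP 1997 (at 1988 prices) = 51.26·37 + 34.37·753 + 51.45·297 = 43057.88.
Deflator = Nominal/Real × 100 = 50664.80/43057.88 × 100 = 117.667.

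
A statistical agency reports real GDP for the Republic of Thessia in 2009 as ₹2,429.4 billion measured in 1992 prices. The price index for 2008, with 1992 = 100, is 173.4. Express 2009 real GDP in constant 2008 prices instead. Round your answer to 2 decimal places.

Real GDP in 2008 prices = Real GDP in 1992 prices × (P_2008/P_1992) = 2429.4 × 1.734 = 4212.58.

₹4,212.58 billion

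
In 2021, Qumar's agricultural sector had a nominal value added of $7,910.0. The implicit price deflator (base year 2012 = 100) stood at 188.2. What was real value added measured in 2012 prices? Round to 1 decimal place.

Real value added = Nominal / (implicit price deflator/100) = 7910.0 / 1.882 = 4202.98.

$4,203.0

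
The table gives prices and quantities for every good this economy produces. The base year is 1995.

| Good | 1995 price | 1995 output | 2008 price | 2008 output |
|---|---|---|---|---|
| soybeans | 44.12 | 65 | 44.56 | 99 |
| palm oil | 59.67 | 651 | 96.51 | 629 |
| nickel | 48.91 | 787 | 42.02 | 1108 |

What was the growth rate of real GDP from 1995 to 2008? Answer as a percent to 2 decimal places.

Real GDP 1995 = Nominal GDP 1995 = 44.12·65 + 59.67·651 + 48.91·787 = 80205.14.
Real GDP 2008 (at 1995 prices) = 44.12·99 + 59.67·629 + 48.91·1108 = 96092.59.
Real growth = 96092.59/80205.14 − 1 = 0.1981.

19.81%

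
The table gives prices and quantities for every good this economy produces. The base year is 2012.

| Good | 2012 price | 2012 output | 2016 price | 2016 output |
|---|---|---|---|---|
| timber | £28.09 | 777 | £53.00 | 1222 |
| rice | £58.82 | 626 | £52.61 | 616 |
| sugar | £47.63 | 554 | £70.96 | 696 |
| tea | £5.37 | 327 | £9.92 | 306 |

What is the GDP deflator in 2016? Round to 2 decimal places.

Nominal GDP 2016 = 53.00·1222 + 52.61·616 + 70.96·696 + 9.92·306 = 149597.44.
Real GDP 2016 (at 2012 prices) = 28.09·1222 + 58.82·616 + 47.63·696 + 5.37·306 = 105352.80.
Deflator = Nominal/Real × 100 = 149597.44/105352.80 × 100 = 141.997.

142.00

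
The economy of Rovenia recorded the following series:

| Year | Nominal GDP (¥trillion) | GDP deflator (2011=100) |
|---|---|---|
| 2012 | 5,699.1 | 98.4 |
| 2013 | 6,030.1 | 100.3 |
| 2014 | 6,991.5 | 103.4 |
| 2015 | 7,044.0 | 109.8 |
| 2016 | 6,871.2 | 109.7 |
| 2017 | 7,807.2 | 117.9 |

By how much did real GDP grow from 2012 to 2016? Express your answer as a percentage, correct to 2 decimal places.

8.15%

Real GDP 2012 = 5699.1/0.984 = 5791.77.
Real GDP 2016 = 6871.2/1.097 = 6263.63.
Change = 6263.63/5791.77 − 1 = 0.0815.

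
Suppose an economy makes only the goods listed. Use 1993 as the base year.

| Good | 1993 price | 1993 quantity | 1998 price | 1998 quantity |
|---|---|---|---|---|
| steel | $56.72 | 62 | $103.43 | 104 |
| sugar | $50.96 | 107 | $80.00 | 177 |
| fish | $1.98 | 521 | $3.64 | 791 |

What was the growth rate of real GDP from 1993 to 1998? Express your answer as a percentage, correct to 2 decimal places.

Real GDP 1993 = Nominal GDP 1993 = 56.72·62 + 50.96·107 + 1.98·521 = 10000.94.
Real GDP 1998 (at 1993 prices) = 56.72·104 + 50.96·177 + 1.98·791 = 16484.98.
Real growth = 16484.98/10000.94 − 1 = 0.6483.

64.83%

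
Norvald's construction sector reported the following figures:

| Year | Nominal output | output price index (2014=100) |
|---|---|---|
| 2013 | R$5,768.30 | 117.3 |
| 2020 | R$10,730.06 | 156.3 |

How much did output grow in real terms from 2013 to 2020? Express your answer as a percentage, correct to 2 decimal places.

39.60%

Deflate each year: 2013 → 5768.30/1.173 = 4917.56; 2020 → 10730.06/1.563 = 6865.04.
So real output changed by 6865.04/4917.56 − 1 = 0.3960, i.e. 39.60%.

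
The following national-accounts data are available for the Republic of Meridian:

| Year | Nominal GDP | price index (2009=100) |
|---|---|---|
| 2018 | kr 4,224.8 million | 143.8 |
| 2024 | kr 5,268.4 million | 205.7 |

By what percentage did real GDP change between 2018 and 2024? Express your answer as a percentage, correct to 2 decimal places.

-12.82%

Deflate each year: 2018 → 4224.8/1.438 = 2937.97; 2024 → 5268.4/2.057 = 2561.21.
So real GDP changed by 2561.21/2937.97 − 1 = -0.1282, i.e. -12.82%.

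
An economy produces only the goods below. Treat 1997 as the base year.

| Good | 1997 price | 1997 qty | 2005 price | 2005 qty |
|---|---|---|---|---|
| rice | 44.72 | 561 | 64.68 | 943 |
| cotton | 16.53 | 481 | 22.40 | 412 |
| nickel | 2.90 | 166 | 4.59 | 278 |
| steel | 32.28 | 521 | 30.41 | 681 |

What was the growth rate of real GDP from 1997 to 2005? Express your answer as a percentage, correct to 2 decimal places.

42.58%

Real GDP 1997 = Nominal GDP 1997 = 44.72·561 + 16.53·481 + 2.90·166 + 32.28·521 = 50338.13.
Real GDP 2005 (at 1997 prices) = 44.72·943 + 16.53·412 + 2.90·278 + 32.28·681 = 71770.20.
Real growth = 71770.20/50338.13 − 1 = 0.4258.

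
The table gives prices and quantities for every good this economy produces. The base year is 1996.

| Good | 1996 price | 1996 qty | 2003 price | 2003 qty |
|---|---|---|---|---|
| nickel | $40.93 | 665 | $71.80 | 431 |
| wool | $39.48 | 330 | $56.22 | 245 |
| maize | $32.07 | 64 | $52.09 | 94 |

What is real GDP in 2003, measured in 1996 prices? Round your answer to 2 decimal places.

Real GDP 2003 = Σ (p_1996 × q_2003) = 40.93·431 + 39.48·245 + 32.07·94 = 30328.01.

$30328.01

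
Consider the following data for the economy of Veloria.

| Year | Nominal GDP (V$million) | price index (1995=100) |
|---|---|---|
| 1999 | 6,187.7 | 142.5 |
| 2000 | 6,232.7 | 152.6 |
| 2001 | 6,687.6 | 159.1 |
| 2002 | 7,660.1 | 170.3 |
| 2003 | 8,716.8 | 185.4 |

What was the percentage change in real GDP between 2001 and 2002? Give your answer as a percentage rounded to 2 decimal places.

7.01%

Real GDP 2001 = 6687.6/1.591 = 4203.39.
Real GDP 2002 = 7660.1/1.703 = 4498.00.
Change = 4498.00/4203.39 − 1 = 0.0701.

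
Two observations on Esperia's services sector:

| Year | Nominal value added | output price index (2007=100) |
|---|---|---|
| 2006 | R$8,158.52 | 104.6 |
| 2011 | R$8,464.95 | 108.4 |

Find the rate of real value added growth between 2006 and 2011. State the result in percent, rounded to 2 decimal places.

0.12%

Real value added 2006 = 8158.52 / 1.046 = 7799.73.
Real value added 2011 = 8464.95 / 1.084 = 7808.99.
Real growth = 7808.99 / 7799.73 − 1 = 0.0012.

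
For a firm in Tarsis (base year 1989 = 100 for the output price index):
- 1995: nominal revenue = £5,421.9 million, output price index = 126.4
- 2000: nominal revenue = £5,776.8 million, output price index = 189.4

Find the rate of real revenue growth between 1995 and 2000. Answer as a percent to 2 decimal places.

Real revenue 1995 = 5421.9 / 1.264 = 4289.48.
Real revenue 2000 = 5776.8 / 1.894 = 3050.05.
Real growth = 3050.05 / 4289.48 − 1 = -0.2889.

-28.89%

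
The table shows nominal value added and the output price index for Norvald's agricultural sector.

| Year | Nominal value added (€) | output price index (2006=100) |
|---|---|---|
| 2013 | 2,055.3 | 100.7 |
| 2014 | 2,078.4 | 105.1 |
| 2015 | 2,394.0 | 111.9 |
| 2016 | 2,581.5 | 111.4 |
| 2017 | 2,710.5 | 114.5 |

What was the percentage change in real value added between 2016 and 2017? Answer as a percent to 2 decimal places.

2.15%

Real value added 2016 = 2581.5/1.114 = 2317.32.
Real value added 2017 = 2710.5/1.145 = 2367.25.
Change = 2367.25/2317.32 − 1 = 0.0215.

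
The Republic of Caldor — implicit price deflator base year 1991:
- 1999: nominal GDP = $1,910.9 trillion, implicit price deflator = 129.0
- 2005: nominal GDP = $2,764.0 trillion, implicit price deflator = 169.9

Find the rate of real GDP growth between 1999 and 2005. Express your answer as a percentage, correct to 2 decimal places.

Real GDP 1999 = 1910.9 / 1.290 = 1481.32.
Real GDP 2005 = 2764.0 / 1.699 = 1626.84.
Real growth = 1626.84 / 1481.32 − 1 = 0.0982.

9.82%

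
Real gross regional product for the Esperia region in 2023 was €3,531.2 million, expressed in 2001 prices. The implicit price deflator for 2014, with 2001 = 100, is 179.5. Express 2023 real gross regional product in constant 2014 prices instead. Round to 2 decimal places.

€6,338.50 million

Real gross regional product in 2014 prices = Real gross regional product in 2001 prices × (P_2014/P_2001) = 3531.2 × 1.795 = 6338.50.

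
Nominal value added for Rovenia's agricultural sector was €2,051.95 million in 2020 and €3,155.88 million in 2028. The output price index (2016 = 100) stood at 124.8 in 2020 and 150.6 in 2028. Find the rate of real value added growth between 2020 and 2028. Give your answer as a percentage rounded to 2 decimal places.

27.45%

Deflate each year: 2020 → 2051.95/1.248 = 1644.19; 2028 → 3155.88/1.506 = 2095.54.
So real value added changed by 2095.54/1644.19 − 1 = 0.2745, i.e. 27.45%.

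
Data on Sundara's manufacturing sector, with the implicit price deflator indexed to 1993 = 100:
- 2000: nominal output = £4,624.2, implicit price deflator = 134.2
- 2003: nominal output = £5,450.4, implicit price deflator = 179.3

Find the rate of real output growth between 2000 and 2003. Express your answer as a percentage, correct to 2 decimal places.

-11.78%

Real output 2000 = 4624.2 / 1.342 = 3445.75.
Real output 2003 = 5450.4 / 1.793 = 3039.82.
Real growth = 3039.82 / 3445.75 − 1 = -0.1178.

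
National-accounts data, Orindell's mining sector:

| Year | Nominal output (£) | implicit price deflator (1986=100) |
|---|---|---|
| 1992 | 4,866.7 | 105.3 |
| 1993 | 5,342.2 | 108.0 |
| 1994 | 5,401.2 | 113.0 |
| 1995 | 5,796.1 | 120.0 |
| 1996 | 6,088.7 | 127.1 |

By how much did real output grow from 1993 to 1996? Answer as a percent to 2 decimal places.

-3.15%

Real output 1993 = 5342.2/1.080 = 4946.48.
Real output 1996 = 6088.7/1.271 = 4790.48.
Change = 4790.48/4946.48 − 1 = -0.0315.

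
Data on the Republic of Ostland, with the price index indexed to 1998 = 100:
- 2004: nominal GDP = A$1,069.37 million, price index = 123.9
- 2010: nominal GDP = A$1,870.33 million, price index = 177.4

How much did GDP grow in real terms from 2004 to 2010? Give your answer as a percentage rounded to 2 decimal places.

22.15%

Deflate each year: 2004 → 1069.37/1.239 = 863.09; 2010 → 1870.33/1.774 = 1054.30.
So real GDP changed by 1054.30/863.09 − 1 = 0.2215, i.e. 22.15%.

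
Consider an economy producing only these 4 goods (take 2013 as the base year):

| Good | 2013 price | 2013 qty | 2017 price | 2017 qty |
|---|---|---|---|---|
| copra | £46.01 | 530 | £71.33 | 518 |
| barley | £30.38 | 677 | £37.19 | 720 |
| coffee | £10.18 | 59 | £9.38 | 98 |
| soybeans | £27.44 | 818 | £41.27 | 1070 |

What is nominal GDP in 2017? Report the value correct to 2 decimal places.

Nominal GDP 2017 = Σ (p_2017 × q_2017) = 71.33·518 + 37.19·720 + 9.38·98 + 41.27·1070 = 108803.88.

£108803.88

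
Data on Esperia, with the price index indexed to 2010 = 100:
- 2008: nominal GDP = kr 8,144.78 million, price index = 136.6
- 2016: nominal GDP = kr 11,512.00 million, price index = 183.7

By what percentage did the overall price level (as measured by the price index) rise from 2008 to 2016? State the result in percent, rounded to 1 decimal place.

Price-level change = 183.7 / 136.6 − 1 = 0.3448.

34.5%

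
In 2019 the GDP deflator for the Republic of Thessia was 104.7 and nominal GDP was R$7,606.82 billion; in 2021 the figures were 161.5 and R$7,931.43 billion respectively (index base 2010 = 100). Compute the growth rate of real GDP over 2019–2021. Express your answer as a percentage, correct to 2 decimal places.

-32.40%

Real GDP 2019 = 7606.82 / 1.047 = 7265.35.
Real GDP 2021 = 7931.43 / 1.615 = 4911.10.
Real growth = 4911.10 / 7265.35 − 1 = -0.3240.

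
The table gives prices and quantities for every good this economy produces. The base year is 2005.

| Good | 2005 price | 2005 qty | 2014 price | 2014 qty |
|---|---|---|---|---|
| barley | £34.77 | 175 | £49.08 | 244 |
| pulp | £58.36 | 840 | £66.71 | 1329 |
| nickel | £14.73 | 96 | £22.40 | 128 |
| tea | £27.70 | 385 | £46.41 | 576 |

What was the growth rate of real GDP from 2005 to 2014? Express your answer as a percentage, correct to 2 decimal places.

Real GDP 2005 = Nominal GDP 2005 = 34.77·175 + 58.36·840 + 14.73·96 + 27.70·385 = 67185.73.
Real GDP 2014 (at 2005 prices) = 34.77·244 + 58.36·1329 + 14.73·128 + 27.70·576 = 103884.96.
Real growth = 103884.96/67185.73 − 1 = 0.5462.

54.62%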